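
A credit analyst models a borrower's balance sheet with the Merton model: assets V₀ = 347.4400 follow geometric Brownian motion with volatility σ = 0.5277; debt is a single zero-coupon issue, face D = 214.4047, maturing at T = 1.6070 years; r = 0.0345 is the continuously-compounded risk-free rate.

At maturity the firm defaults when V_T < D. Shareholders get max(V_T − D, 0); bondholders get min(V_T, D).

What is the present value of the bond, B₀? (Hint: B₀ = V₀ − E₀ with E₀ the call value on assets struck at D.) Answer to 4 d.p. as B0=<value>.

B0=182.3494

d₁ = [ln(V₀/D) + (r + σ²/2)T] / (σ√T)
   = [ln(347.4400/214.4047) + (0.0345 + 0.5·0.5277²)·1.6070] / (0.5277·√1.6070)
   = [0.482727 + 0.279190] / 0.668952 = 1.138970
d₂ = d₁ − σ√T = 1.138970 − 0.668952 = 0.470018
N(d₁) = 0.872642,  N(d₂) = 0.680829,  e^(−rT) = 0.946067
E₀ = V₀·N(d₁) − D·e^(−rT)·N(d₂)
   = 347.4400·0.872642 − 214.4047·0.946067·0.680829 = 165.090586
B₀ = V₀ − E₀ = 347.4400 − 165.090586 = 182.349414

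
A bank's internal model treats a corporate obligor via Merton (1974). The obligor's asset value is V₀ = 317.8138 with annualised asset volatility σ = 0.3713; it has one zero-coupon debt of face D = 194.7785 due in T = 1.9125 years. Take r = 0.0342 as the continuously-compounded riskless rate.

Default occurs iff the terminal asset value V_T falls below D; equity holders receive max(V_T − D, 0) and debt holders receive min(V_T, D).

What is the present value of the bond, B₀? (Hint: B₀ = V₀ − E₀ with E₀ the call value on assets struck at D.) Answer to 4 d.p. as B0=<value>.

B0=173.8228

d₁ = [ln(V₀/D) + (r + σ²/2)T] / (σ√T)
   = [ln(317.8138/194.7785) + (0.0342 + 0.5·0.3713²)·1.9125] / (0.3713·√1.9125)
   = [0.489603 + 0.197240] / 0.513483 = 1.337616
d₂ = d₁ − σ√T = 1.337616 − 0.513483 = 0.824133
N(d₁) = 0.909489,  N(d₂) = 0.795068,  e^(−rT) = 0.936686
E₀ = V₀·N(d₁) − D·e^(−rT)·N(d₂)
   = 317.8138·0.909489 − 194.7785·0.936686·0.795068 = 143.991025
B₀ = V₀ − E₀ = 317.8138 − 143.991025 = 173.822775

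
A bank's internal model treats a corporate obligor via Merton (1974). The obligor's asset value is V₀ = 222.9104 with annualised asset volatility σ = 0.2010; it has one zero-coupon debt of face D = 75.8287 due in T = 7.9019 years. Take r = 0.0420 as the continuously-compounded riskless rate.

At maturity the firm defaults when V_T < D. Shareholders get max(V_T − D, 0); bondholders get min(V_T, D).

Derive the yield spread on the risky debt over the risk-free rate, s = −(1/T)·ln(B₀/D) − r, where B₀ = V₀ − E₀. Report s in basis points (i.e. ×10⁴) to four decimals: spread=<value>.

d₁ = [ln(V₀/D) + (r + σ²/2)T] / (σ√T)
   = [ln(222.9104/75.8287) + (0.0420 + 0.5·0.2010²)·7.9019] / (0.2010·√7.9019)
   = [1.078293 + 0.491502] / 0.565017 = 2.778313
d₂ = d₁ − σ√T = 2.778313 − 0.565017 = 2.213296
N(d₁) = 0.997268,  N(d₂) = 0.986561,  e^(−rT) = 0.717574
E₀ = V₀·N(d₁) − D·e^(−rT)·N(d₂)
   = 222.9104·0.997268 − 75.8287·0.717574·0.986561 = 168.619948
B₀ = V₀ − E₀ = 222.9104 − 168.619948 = 54.290452
spread = −(1/T)·ln(B₀/D) − r = −(1/7.9019)·ln(54.290452/75.8287) − 0.0420 = 0.00028457
in basis points: 0.00028457 × 10⁴ = 2.8457 bp

spread=2.8457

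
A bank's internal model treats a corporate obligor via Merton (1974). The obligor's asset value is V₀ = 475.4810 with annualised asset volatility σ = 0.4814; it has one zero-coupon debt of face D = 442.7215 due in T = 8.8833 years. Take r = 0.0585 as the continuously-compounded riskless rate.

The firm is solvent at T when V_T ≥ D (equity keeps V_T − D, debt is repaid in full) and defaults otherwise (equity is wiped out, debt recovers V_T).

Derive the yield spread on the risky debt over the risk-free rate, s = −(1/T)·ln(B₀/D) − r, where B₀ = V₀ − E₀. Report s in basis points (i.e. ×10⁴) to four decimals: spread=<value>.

d₁ = [ln(V₀/D) + (r + σ²/2)T] / (σ√T)
   = [ln(475.4810/442.7215) + (0.0585 + 0.5·0.4814²)·8.8833] / (0.4814·√8.8833)
   = [0.071386 + 1.549007] / 1.434806 = 1.129347
d₂ = d₁ − σ√T = 1.129347 − 1.434806 = -0.305460
N(d₁) = 0.870624,  N(d₂) = 0.380008,  e^(−rT) = 0.594715
E₀ = V₀·N(d₁) − D·e^(−rT)·N(d₂)
   = 475.4810·0.870624 − 442.7215·0.594715·0.380008 = 313.911754
B₀ = V₀ − E₀ = 475.4810 − 313.911754 = 161.569246
spread = −(1/T)·ln(B₀/D) − r = −(1/8.8833)·ln(161.569246/442.7215) − 0.0585 = 0.05497214
in basis points: 0.05497214 × 10⁴ = 549.7214 bp

spread=549.7214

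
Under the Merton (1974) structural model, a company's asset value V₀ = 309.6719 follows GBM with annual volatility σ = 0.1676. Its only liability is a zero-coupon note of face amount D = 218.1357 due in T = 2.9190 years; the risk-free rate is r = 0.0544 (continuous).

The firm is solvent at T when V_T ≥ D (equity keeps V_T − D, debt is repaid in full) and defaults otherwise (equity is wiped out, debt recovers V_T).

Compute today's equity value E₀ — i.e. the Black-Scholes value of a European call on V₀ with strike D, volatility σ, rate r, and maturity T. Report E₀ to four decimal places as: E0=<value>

E0=124.5929

d₁ = [ln(V₀/D) + (r + σ²/2)T] / (σ√T)
   = [ln(309.6719/218.1357) + (0.0544 + 0.5·0.1676²)·2.9190] / (0.1676·√2.9190)
   = [0.350396 + 0.199791] / 0.286346 = 1.921405
d₂ = d₁ − σ√T = 1.921405 − 0.286346 = 1.635059
N(d₁) = 0.972660,  N(d₂) = 0.948982,  e^(−rT) = 0.853172
E₀ = V₀·N(d₁) − D·e^(−rT)·N(d₂)
   = 309.6719·0.972660 − 218.1357·0.853172·0.948982 = 124.592888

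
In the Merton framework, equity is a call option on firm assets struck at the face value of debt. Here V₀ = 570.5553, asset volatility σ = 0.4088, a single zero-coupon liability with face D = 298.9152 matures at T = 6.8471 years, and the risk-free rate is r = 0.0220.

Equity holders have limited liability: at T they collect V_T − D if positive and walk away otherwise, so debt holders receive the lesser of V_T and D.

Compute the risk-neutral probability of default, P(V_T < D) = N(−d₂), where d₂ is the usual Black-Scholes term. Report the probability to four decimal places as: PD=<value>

d₁ = [ln(V₀/D) + (r + σ²/2)T] / (σ√T)
   = [ln(570.5553/298.9152) + (0.0220 + 0.5·0.4088²)·6.8471] / (0.4088·√6.8471)
   = [0.646450 + 0.722771] / 1.069705 = 1.279998
d₂ = d₁ − σ√T = 1.279998 − 1.069705 = 0.210293
risk-neutral PD = N(−d₂) = N(-0.210293) = 0.416720

PD=0.4167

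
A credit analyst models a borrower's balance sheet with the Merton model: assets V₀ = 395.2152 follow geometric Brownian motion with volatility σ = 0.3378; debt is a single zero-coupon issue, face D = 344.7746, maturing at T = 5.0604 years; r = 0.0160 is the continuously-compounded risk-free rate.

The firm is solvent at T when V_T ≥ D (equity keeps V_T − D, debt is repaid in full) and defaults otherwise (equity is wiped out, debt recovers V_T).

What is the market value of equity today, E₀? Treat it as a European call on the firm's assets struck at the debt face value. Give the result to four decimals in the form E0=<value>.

E0=148.2548

d₁ = [ln(V₀/D) + (r + σ²/2)T] / (σ√T)
   = [ln(395.2152/344.7746) + (0.0160 + 0.5·0.3378²)·5.0604] / (0.3378·√5.0604)
   = [0.136540 + 0.369685] / 0.759892 = 0.666179
d₂ = d₁ − σ√T = 0.666179 − 0.759892 = -0.093714
N(d₁) = 0.747352,  N(d₂) = 0.462668,  e^(−rT) = 0.922225
E₀ = V₀·N(d₁) − D·e^(−rT)·N(d₂)
   = 395.2152·0.747352 − 344.7746·0.922225·0.462668 = 148.254842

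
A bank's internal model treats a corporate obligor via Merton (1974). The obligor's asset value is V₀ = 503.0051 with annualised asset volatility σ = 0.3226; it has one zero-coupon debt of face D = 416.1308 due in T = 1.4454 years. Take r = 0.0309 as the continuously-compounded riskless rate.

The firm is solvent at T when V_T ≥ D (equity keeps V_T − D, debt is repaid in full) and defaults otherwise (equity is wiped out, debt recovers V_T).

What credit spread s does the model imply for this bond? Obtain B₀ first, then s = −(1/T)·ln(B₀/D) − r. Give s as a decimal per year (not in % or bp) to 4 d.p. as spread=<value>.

d₁ = [ln(V₀/D) + (r + σ²/2)T] / (σ√T)
   = [ln(503.0051/416.1308) + (0.0309 + 0.5·0.3226²)·1.4454] / (0.3226·√1.4454)
   = [0.189601 + 0.119875] / 0.387845 = 0.797936
d₂ = d₁ − σ√T = 0.797936 − 0.387845 = 0.410090
N(d₁) = 0.787546,  N(d₂) = 0.659130,  e^(−rT) = 0.956320
E₀ = V₀·N(d₁) − D·e^(−rT)·N(d₂)
   = 503.0051·0.787546 − 416.1308·0.956320·0.659130 = 133.836099
B₀ = V₀ − E₀ = 503.0051 − 133.836099 = 369.169001
spread = −(1/T)·ln(B₀/D) − r = −(1/1.4454)·ln(369.169001/416.1308) − 0.0309 = 0.05194565

spread=0.0519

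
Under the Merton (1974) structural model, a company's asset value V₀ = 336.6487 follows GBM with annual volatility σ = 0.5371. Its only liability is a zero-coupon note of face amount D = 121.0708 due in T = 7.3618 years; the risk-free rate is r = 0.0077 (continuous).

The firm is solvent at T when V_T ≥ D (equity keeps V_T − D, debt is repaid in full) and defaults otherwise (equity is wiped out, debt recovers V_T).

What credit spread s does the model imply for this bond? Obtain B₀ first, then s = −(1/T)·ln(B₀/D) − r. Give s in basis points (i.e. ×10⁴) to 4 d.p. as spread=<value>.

spread=458.8125

d₁ = [ln(V₀/D) + (r + σ²/2)T] / (σ√T)
   = [ln(336.6487/121.0708) + (0.0077 + 0.5·0.5371²)·7.3618] / (0.5371·√7.3618)
   = [1.022664 + 1.118539] / 1.457294 = 1.469301
d₂ = d₁ − σ√T = 1.469301 − 1.457294 = 0.012007
N(d₁) = 0.929124,  N(d₂) = 0.504790,  e^(−rT) = 0.944891
E₀ = V₀·N(d₁) − D·e^(−rT)·N(d₂)
   = 336.6487·0.929124 − 121.0708·0.944891·0.504790 = 255.041211
B₀ = V₀ − E₀ = 336.6487 − 255.041211 = 81.607489
spread = −(1/T)·ln(B₀/D) − r = −(1/7.3618)·ln(81.607489/121.0708) − 0.0077 = 0.04588125
in basis points: 0.04588125 × 10⁴ = 458.8125 bp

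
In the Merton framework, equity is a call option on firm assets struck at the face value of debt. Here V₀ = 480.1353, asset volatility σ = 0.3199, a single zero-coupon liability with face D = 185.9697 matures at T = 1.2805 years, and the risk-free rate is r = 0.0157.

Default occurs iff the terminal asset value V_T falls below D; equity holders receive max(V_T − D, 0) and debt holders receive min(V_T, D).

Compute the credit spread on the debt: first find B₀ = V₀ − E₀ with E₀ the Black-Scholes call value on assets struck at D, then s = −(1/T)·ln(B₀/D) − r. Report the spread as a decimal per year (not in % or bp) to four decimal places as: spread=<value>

spread=0.0005

d₁ = [ln(V₀/D) + (r + σ²/2)T] / (σ√T)
   = [ln(480.1353/185.9697) + (0.0157 + 0.5·0.3199²)·1.2805] / (0.3199·√1.2805)
   = [0.948484 + 0.085624] / 0.361996 = 2.856684
d₂ = d₁ − σ√T = 2.856684 − 0.361996 = 2.494687
N(d₁) = 0.997860,  N(d₂) = 0.993697,  e^(−rT) = 0.980097
E₀ = V₀·N(d₁) − D·e^(−rT)·N(d₂)
   = 480.1353·0.997860 − 185.9697·0.980097·0.993697 = 297.988177
B₀ = V₀ − E₀ = 480.1353 − 297.988177 = 182.147123
spread = −(1/T)·ln(B₀/D) − r = −(1/1.2805)·ln(182.147123/185.9697) − 0.0157 = 0.00051947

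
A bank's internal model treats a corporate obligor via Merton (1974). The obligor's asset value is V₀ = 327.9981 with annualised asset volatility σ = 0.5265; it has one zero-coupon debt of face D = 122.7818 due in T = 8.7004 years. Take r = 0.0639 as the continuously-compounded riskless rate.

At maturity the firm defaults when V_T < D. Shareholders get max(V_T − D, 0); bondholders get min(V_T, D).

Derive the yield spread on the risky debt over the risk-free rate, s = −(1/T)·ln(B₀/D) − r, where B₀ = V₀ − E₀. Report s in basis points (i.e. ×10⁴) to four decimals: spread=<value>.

spread=308.5092

d₁ = [ln(V₀/D) + (r + σ²/2)T] / (σ√T)
   = [ln(327.9981/122.7818) + (0.0639 + 0.5·0.5265²)·8.7004] / (0.5265·√8.7004)
   = [0.982599 + 1.761841] / 1.552988 = 1.767200
d₂ = d₁ − σ√T = 1.767200 − 1.552988 = 0.214212
N(d₁) = 0.961403,  N(d₂) = 0.584809,  e^(−rT) = 0.573524
E₀ = V₀·N(d₁) − D·e^(−rT)·N(d₂)
   = 327.9981·0.961403 − 122.7818·0.573524·0.584809 = 274.156957
B₀ = V₀ − E₀ = 327.9981 − 274.156957 = 53.841143
spread = −(1/T)·ln(B₀/D) − r = −(1/8.7004)·ln(53.841143/122.7818) − 0.0639 = 0.03085092
in basis points: 0.03085092 × 10⁴ = 308.5092 bp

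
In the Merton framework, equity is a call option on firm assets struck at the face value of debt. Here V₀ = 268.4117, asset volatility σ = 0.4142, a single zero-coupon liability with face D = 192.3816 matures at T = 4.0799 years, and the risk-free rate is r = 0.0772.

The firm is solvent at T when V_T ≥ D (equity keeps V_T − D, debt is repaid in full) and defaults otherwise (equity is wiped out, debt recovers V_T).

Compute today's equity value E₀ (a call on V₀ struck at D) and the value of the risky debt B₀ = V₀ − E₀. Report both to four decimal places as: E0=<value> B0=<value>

E0=147.4116 B0=121.0001

d₁ = [ln(V₀/D) + (r + σ²/2)T] / (σ√T)
   = [ln(268.4117/192.3816) + (0.0772 + 0.5·0.4142²)·4.0799] / (0.4142·√4.0799)
   = [0.333041 + 0.664945] / 0.836633 = 1.192861
d₂ = d₁ − σ√T = 1.192861 − 0.836633 = 0.356228
N(d₁) = 0.883538,  N(d₂) = 0.639165,  e^(−rT) = 0.729812
E₀ = V₀·N(d₁) − D·e^(−rT)·N(d₂)
   = 268.4117·0.883538 − 192.3816·0.729812·0.639165 = 147.411632
B₀ = V₀ − E₀ = 268.4117 − 147.411632 = 121.000068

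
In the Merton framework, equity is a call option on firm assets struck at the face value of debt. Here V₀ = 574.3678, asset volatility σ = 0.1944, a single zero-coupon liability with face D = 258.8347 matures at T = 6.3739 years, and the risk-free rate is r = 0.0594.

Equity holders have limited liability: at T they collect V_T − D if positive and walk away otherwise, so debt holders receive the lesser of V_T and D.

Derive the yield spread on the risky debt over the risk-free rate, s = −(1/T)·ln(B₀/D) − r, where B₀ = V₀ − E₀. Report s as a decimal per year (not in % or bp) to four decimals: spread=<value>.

d₁ = [ln(V₀/D) + (r + σ²/2)T] / (σ√T)
   = [ln(574.3678/258.8347) + (0.0594 + 0.5·0.1944²)·6.3739] / (0.1944·√6.3739)
   = [0.797080 + 0.499049] / 0.490794 = 2.640884
d₂ = d₁ − σ√T = 2.640884 − 0.490794 = 2.150091
N(d₁) = 0.995866,  N(d₂) = 0.984226,  e^(−rT) = 0.684813
E₀ = V₀·N(d₁) − D·e^(−rT)·N(d₂)
   = 574.3678·0.995866 − 258.8347·0.684813·0.984226 = 397.535742
B₀ = V₀ − E₀ = 574.3678 − 397.535742 = 176.832058
spread = −(1/T)·ln(B₀/D) − r = −(1/6.3739)·ln(176.832058/258.8347) − 0.0594 = 0.00037332

spread=0.0004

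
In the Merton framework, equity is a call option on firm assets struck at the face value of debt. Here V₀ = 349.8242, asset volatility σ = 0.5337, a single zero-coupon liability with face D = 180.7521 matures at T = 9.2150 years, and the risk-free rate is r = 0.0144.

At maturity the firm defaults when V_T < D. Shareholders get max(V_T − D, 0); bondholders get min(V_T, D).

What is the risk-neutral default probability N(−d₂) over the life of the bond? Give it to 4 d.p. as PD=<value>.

d₁ = [ln(V₀/D) + (r + σ²/2)T] / (σ√T)
   = [ln(349.8242/180.7521) + (0.0144 + 0.5·0.5337²)·9.2150] / (0.5337·√9.2150)
   = [0.660304 + 1.445076] / 1.620111 = 1.299528
d₂ = d₁ − σ√T = 1.299528 − 1.620111 = -0.320583
risk-neutral PD = N(−d₂) = N(0.320583) = 0.625737

PD=0.6257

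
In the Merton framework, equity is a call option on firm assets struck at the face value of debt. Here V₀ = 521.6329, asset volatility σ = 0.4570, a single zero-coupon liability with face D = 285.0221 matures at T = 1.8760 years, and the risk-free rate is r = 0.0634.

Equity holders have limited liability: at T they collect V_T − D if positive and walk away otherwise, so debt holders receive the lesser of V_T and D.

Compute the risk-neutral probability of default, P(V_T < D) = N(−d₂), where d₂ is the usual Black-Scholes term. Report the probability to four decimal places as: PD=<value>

PD=0.1997

d₁ = [ln(V₀/D) + (r + σ²/2)T] / (σ√T)
   = [ln(521.6329/285.0221) + (0.0634 + 0.5·0.4570²)·1.8760] / (0.4570·√1.8760)
   = [0.604397 + 0.314839] / 0.625940 = 1.468569
d₂ = d₁ − σ√T = 1.468569 − 0.625940 = 0.842629
risk-neutral PD = N(−d₂) = N(-0.842629) = 0.199718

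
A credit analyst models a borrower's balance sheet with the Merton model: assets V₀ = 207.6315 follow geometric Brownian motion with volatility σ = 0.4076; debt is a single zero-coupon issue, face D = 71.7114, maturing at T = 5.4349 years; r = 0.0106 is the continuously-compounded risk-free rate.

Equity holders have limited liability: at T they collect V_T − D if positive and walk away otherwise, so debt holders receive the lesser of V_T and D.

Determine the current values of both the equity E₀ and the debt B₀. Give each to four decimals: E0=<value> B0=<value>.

E0=146.0481 B0=61.5834

d₁ = [ln(V₀/D) + (r + σ²/2)T] / (σ√T)
   = [ln(207.6315/71.7114) + (0.0106 + 0.5·0.4076²)·5.4349] / (0.4076·√5.4349)
   = [1.063115 + 0.509081] / 0.950233 = 1.654538
d₂ = d₁ − σ√T = 1.654538 − 0.950233 = 0.704305
N(d₁) = 0.950991,  N(d₂) = 0.759379,  e^(−rT) = 0.944018
E₀ = V₀·N(d₁) − D·e^(−rT)·N(d₂)
   = 207.6315·0.950991 − 71.7114·0.944018·0.759379 = 146.048110
B₀ = V₀ − E₀ = 207.6315 − 146.048110 = 61.583390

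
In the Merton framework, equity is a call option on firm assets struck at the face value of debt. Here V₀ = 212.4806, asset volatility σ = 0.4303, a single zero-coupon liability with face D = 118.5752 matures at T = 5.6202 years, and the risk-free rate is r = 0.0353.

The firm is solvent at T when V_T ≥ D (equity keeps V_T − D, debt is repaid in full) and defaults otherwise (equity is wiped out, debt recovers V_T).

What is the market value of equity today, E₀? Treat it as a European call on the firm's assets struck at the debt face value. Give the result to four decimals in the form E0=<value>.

d₁ = [ln(V₀/D) + (r + σ²/2)T] / (σ√T)
   = [ln(212.4806/118.5752) + (0.0353 + 0.5·0.4303²)·5.6202] / (0.4303·√5.6202)
   = [0.583303 + 0.718706] / 1.020111 = 1.276341
d₂ = d₁ − σ√T = 1.276341 − 1.020111 = 0.256231
N(d₁) = 0.899083,  N(d₂) = 0.601114,  e^(−rT) = 0.820047
E₀ = V₀·N(d₁) − D·e^(−rT)·N(d₂)
   = 212.4806·0.899083 − 118.5752·0.820047·0.601114 = 132.586934

E0=132.5869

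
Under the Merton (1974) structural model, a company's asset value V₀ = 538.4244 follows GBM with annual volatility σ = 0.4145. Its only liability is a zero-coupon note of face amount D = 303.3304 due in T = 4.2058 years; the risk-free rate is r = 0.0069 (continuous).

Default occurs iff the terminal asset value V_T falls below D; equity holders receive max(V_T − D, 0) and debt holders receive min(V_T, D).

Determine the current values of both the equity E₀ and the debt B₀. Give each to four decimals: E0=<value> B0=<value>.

E0=289.0309 B0=249.3935

d₁ = [ln(V₀/D) + (r + σ²/2)T] / (σ√T)
   = [ln(538.4244/303.3304) + (0.0069 + 0.5·0.4145²)·4.2058] / (0.4145·√4.2058)
   = [0.573824 + 0.390320] / 0.850059 = 1.134209
d₂ = d₁ − σ√T = 1.134209 − 0.850059 = 0.284151
N(d₁) = 0.871647,  N(d₂) = 0.611853,  e^(−rT) = 0.971397
E₀ = V₀·N(d₁) − D·e^(−rT)·N(d₂)
   = 538.4244·0.871647 − 303.3304·0.971397·0.611853 = 289.030850
B₀ = V₀ − E₀ = 538.4244 − 289.030850 = 249.393550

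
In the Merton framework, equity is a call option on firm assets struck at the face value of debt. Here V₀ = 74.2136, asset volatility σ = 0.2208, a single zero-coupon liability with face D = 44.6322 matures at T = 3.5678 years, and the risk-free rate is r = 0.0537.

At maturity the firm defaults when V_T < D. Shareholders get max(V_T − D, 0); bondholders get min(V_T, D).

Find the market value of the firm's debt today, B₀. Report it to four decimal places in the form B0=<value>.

d₁ = [ln(V₀/D) + (r + σ²/2)T] / (σ√T)
   = [ln(74.2136/44.6322) + (0.0537 + 0.5·0.2208²)·3.5678] / (0.2208·√3.5678)
   = [0.508492 + 0.278561] / 0.417061 = 1.887141
d₂ = d₁ − σ√T = 1.887141 − 0.417061 = 1.470081
N(d₁) = 0.970429,  N(d₂) = 0.929230,  e^(−rT) = 0.825645
E₀ = V₀·N(d₁) − D·e^(−rT)·N(d₂)
   = 74.2136·0.970429 − 44.6322·0.825645·0.929230 = 37.776617
B₀ = V₀ − E₀ = 74.2136 − 37.776617 = 36.436983

B0=36.4370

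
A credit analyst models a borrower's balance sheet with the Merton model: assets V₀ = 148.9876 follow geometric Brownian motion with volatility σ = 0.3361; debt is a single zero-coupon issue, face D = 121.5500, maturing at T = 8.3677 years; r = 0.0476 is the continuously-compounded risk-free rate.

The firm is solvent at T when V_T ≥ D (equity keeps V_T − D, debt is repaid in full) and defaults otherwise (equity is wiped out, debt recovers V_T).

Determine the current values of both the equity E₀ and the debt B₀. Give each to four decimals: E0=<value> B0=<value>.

d₁ = [ln(V₀/D) + (r + σ²/2)T] / (σ√T)
   = [ln(148.9876/121.5500) + (0.0476 + 0.5·0.3361²)·8.3677] / (0.3361·√8.3677)
   = [0.203537 + 0.870924] / 0.972236 = 1.105145
d₂ = d₁ − σ√T = 1.105145 − 0.972236 = 0.132909
N(d₁) = 0.865452,  N(d₂) = 0.552867,  e^(−rT) = 0.671459
E₀ = V₀·N(d₁) − D·e^(−rT)·N(d₂)
   = 148.9876·0.865452 − 121.5500·0.671459·0.552867 = 83.818827
B₀ = V₀ − E₀ = 148.9876 − 83.818827 = 65.168773

E0=83.8188 B0=65.1688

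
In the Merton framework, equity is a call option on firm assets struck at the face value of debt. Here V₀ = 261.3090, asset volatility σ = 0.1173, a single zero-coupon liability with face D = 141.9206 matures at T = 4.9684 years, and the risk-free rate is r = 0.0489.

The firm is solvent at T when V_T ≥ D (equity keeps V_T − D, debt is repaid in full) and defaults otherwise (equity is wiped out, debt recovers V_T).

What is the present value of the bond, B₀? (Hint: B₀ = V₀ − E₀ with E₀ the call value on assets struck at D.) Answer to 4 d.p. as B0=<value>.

d₁ = [ln(V₀/D) + (r + σ²/2)T] / (σ√T)
   = [ln(261.3090/141.9206) + (0.0489 + 0.5·0.1173²)·4.9684] / (0.1173·√4.9684)
   = [0.610436 + 0.277136] / 0.261461 = 3.394666
d₂ = d₁ − σ√T = 3.394666 − 0.261461 = 3.133205
N(d₁) = 0.999656,  N(d₂) = 0.999135,  e^(−rT) = 0.784307
E₀ = V₀·N(d₁) − D·e^(−rT)·N(d₂)
   = 261.3090·0.999656 − 141.9206·0.784307·0.999135 = 150.006136
B₀ = V₀ − E₀ = 261.3090 − 150.006136 = 111.302864

B0=111.3029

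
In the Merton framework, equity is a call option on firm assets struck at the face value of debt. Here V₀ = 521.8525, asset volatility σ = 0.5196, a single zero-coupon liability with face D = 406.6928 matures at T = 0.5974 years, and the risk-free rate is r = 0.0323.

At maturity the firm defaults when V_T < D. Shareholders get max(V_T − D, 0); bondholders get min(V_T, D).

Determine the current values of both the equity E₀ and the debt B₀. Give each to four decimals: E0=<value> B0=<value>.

d₁ = [ln(V₀/D) + (r + σ²/2)T] / (σ√T)
   = [ln(521.8525/406.6928) + (0.0323 + 0.5·0.5196²)·0.5974] / (0.5196·√0.5974)
   = [0.249327 + 0.099940] / 0.401607 = 0.869673
d₂ = d₁ − σ√T = 0.869673 − 0.401607 = 0.468066
N(d₁) = 0.807760,  N(d₂) = 0.680131,  e^(−rT) = 0.980889
E₀ = V₀·N(d₁) − D·e^(−rT)·N(d₂)
   = 521.8525·0.807760 − 406.6928·0.980889·0.680131 = 150.213561
B₀ = V₀ − E₀ = 521.8525 − 150.213561 = 371.638939

E0=150.2136 B0=371.6389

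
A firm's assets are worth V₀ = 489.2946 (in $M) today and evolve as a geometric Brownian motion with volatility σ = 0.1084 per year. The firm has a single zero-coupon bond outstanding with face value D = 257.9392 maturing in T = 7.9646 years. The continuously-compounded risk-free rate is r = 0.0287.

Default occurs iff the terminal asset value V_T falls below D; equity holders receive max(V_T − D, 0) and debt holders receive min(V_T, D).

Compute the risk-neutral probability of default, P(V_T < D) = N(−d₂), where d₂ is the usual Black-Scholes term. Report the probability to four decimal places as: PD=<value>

PD=0.0036

d₁ = [ln(V₀/D) + (r + σ²/2)T] / (σ√T)
   = [ln(489.2946/257.9392) + (0.0287 + 0.5·0.1084²)·7.9646] / (0.1084·√7.9646)
   = [0.640241 + 0.275378] / 0.305922 = 2.992978
d₂ = d₁ − σ√T = 2.992978 − 0.305922 = 2.687056
risk-neutral PD = N(−d₂) = N(-2.687056) = 0.003604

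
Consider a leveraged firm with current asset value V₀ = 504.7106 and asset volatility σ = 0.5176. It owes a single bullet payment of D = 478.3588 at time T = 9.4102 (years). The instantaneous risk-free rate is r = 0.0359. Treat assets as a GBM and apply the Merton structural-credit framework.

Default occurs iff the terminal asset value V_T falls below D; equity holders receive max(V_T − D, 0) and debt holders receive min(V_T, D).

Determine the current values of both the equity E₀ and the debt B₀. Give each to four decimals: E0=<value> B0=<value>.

E0=329.8142 B0=174.8964

d₁ = [ln(V₀/D) + (r + σ²/2)T] / (σ√T)
   = [ln(504.7106/478.3588) + (0.0359 + 0.5·0.5176²)·9.4102] / (0.5176·√9.4102)
   = [0.053624 + 1.598368] / 1.587792 = 1.040434
d₂ = d₁ − σ√T = 1.040434 − 1.587792 = -0.547359
N(d₁) = 0.850931,  N(d₂) = 0.292066,  e^(−rT) = 0.713319
E₀ = V₀·N(d₁) − D·e^(−rT)·N(d₂)
   = 504.7106·0.850931 − 478.3588·0.713319·0.292066 = 329.814211
B₀ = V₀ − E₀ = 504.7106 − 329.814211 = 174.896389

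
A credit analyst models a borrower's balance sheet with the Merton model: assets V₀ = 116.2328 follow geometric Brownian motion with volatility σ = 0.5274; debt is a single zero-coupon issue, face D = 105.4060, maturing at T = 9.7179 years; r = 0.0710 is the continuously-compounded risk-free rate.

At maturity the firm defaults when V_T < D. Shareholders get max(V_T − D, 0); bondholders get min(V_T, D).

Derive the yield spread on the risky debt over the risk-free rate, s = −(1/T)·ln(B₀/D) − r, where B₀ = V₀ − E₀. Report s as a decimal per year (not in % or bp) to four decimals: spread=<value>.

spread=0.0564

d₁ = [ln(V₀/D) + (r + σ²/2)T] / (σ√T)
   = [ln(116.2328/105.4060) + (0.0710 + 0.5·0.5274²)·9.7179] / (0.5274·√9.7179)
   = [0.097776 + 2.041492] / 1.644093 = 1.301184
d₂ = d₁ − σ√T = 1.301184 − 1.644093 = -0.342909
N(d₁) = 0.903402,  N(d₂) = 0.365833,  e^(−rT) = 0.501591
E₀ = V₀·N(d₁) − D·e^(−rT)·N(d₂)
   = 116.2328·0.903402 − 105.4060·0.501591·0.365833 = 85.663112
B₀ = V₀ − E₀ = 116.2328 − 85.663112 = 30.569688
spread = −(1/T)·ln(B₀/D) − r = −(1/9.7179)·ln(30.569688/105.4060) − 0.0710 = 0.05637429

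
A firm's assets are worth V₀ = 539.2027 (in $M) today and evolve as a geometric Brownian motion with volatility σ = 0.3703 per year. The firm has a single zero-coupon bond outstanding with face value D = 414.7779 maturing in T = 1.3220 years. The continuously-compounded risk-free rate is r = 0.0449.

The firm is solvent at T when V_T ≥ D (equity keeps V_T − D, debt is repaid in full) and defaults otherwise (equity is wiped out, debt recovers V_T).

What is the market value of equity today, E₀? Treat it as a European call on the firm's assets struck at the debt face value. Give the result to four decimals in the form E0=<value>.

d₁ = [ln(V₀/D) + (r + σ²/2)T] / (σ√T)
   = [ln(539.2027/414.7779) + (0.0449 + 0.5·0.3703²)·1.3220] / (0.3703·√1.3220)
   = [0.262348 + 0.149996] / 0.425764 = 0.968479
d₂ = d₁ − σ√T = 0.968479 − 0.425764 = 0.542714
N(d₁) = 0.833597,  N(d₂) = 0.706337,  e^(−rT) = 0.942370
E₀ = V₀·N(d₁) − D·e^(−rT)·N(d₂)
   = 539.2027·0.833597 − 414.7779·0.942370·0.706337 = 173.389236

E0=173.3892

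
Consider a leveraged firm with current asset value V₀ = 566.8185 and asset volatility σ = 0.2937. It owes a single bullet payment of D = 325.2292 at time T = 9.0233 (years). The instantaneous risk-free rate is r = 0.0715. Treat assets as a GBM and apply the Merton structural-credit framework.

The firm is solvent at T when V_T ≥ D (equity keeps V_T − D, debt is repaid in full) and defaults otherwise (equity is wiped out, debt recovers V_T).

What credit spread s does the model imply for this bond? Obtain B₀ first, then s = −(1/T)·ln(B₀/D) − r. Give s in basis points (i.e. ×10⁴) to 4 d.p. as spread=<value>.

spread=68.5721

d₁ = [ln(V₀/D) + (r + σ²/2)T] / (σ√T)
   = [ln(566.8185/325.2292) + (0.0715 + 0.5·0.2937²)·9.0233] / (0.2937·√9.0233)
   = [0.555509 + 1.034339] / 0.882240 = 1.802059
d₂ = d₁ − σ√T = 1.802059 − 0.882240 = 0.919820
N(d₁) = 0.964232,  N(d₂) = 0.821166,  e^(−rT) = 0.524575
E₀ = V₀·N(d₁) − D·e^(−rT)·N(d₂)
   = 566.8185·0.964232 − 325.2292·0.524575·0.821166 = 406.447552
B₀ = V₀ − E₀ = 566.8185 − 406.447552 = 160.370948
spread = −(1/T)·ln(B₀/D) − r = −(1/9.0233)·ln(160.370948/325.2292) − 0.0715 = 0.00685721
in basis points: 0.00685721 × 10⁴ = 68.5721 bp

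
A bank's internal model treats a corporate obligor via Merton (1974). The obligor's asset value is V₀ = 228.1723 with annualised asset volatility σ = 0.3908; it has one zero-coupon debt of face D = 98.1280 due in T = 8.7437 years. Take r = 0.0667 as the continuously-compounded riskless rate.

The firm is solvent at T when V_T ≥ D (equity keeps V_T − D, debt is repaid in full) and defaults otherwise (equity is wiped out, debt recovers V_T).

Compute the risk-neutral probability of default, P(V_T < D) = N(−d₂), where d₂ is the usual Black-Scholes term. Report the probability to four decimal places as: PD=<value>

PD=0.2556

d₁ = [ln(V₀/D) + (r + σ²/2)T] / (σ√T)
   = [ln(228.1723/98.1280) + (0.0667 + 0.5·0.3908²)·8.7437] / (0.3908·√8.7437)
   = [0.843828 + 1.250894] / 1.155586 = 1.812693
d₂ = d₁ − σ√T = 1.812693 − 1.155586 = 0.657107
risk-neutral PD = N(−d₂) = N(-0.657107) = 0.255556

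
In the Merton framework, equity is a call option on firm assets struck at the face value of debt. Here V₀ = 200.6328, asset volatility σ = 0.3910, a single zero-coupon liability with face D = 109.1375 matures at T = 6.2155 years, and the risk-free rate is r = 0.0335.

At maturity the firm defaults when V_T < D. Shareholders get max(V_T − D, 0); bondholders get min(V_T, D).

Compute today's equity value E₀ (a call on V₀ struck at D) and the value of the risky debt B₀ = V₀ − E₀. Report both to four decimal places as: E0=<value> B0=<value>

d₁ = [ln(V₀/D) + (r + σ²/2)T] / (σ√T)
   = [ln(200.6328/109.1375) + (0.0335 + 0.5·0.3910²)·6.2155] / (0.3910·√6.2155)
   = [0.608868 + 0.683335] / 0.974798 = 1.325611
d₂ = d₁ − σ√T = 1.325611 − 0.974798 = 0.350812
N(d₁) = 0.907516,  N(d₂) = 0.637135,  e^(−rT) = 0.812029
E₀ = V₀·N(d₁) − D·e^(−rT)·N(d₂)
   = 200.6328·0.907516 − 109.1375·0.812029·0.637135 = 125.612674
B₀ = V₀ − E₀ = 200.6328 − 125.612674 = 75.020126

E0=125.6127 B0=75.0201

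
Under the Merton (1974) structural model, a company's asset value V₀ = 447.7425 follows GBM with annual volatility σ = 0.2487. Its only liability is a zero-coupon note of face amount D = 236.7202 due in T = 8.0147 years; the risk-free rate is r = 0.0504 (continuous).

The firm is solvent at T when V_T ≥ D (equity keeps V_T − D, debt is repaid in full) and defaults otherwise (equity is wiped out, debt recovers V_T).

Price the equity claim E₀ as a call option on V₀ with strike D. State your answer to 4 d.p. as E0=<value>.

E0=295.1957

d₁ = [ln(V₀/D) + (r + σ²/2)T] / (σ√T)
   = [ln(447.7425/236.7202) + (0.0504 + 0.5·0.2487²)·8.0147] / (0.2487·√8.0147)
   = [0.637339 + 0.651802] / 0.704076 = 1.830970
d₂ = d₁ − σ√T = 1.830970 − 0.704076 = 1.126894
N(d₁) = 0.966447,  N(d₂) = 0.870106,  e^(−rT) = 0.667684
E₀ = V₀·N(d₁) − D·e^(−rT)·N(d₂)
   = 447.7425·0.966447 − 236.7202·0.667684·0.870106 = 295.195651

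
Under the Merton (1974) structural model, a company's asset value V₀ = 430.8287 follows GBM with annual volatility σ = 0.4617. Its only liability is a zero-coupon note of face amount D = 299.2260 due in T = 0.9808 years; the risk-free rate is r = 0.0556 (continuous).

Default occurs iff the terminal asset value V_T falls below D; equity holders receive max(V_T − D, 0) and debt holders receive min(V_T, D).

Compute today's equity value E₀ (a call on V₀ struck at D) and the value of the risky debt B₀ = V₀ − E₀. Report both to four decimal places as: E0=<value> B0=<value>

d₁ = [ln(V₀/D) + (r + σ²/2)T] / (σ√T)
   = [ln(430.8287/299.2260) + (0.0556 + 0.5·0.4617²)·0.9808] / (0.4617·√0.9808)
   = [0.364511 + 0.159070] / 0.457246 = 1.145074
d₂ = d₁ − σ√T = 1.145074 − 0.457246 = 0.687828
N(d₁) = 0.873911,  N(d₂) = 0.754220,  e^(−rT) = 0.946928
E₀ = V₀·N(d₁) − D·e^(−rT)·N(d₂)
   = 430.8287·0.873911 − 299.2260·0.946928·0.754220 = 162.801235
B₀ = V₀ − E₀ = 430.8287 − 162.801235 = 268.027465

E0=162.8012 B0=268.0275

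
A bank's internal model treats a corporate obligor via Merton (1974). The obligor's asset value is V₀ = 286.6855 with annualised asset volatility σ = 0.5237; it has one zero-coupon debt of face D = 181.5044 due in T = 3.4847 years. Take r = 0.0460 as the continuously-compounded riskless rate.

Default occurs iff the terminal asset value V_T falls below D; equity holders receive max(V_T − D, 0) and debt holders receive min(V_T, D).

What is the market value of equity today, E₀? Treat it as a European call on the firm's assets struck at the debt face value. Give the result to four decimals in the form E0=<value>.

d₁ = [ln(V₀/D) + (r + σ²/2)T] / (σ√T)
   = [ln(286.6855/181.5044) + (0.0460 + 0.5·0.5237²)·3.4847] / (0.5237·√3.4847)
   = [0.457106 + 0.638156] / 0.977609 = 1.120347
d₂ = d₁ − σ√T = 1.120347 − 0.977609 = 0.142738
N(d₁) = 0.868717,  N(d₂) = 0.556752,  e^(−rT) = 0.851891
E₀ = V₀·N(d₁) − D·e^(−rT)·N(d₂)
   = 286.6855·0.868717 − 181.5044·0.851891·0.556752 = 162.962545

E0=162.9625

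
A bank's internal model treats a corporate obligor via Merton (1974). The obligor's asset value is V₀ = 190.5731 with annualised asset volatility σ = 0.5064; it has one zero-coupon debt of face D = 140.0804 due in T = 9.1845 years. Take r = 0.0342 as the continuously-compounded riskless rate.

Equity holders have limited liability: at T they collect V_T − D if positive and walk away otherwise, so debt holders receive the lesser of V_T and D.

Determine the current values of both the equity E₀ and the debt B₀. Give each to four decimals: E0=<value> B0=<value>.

E0=130.9170 B0=59.6561

d₁ = [ln(V₀/D) + (r + σ²/2)T] / (σ√T)
   = [ln(190.5731/140.0804) + (0.0342 + 0.5·0.5064²)·9.1845] / (0.5064·√9.1845)
   = [0.307819 + 1.491751] / 1.534693 = 1.172593
d₂ = d₁ − σ√T = 1.172593 − 1.534693 = -0.362100
N(d₁) = 0.879520,  N(d₂) = 0.358639,  e^(−rT) = 0.730439
E₀ = V₀·N(d₁) − D·e^(−rT)·N(d₂)
   = 190.5731·0.879520 − 140.0804·0.730439·0.358639 = 130.916974
B₀ = V₀ − E₀ = 190.5731 − 130.916974 = 59.656126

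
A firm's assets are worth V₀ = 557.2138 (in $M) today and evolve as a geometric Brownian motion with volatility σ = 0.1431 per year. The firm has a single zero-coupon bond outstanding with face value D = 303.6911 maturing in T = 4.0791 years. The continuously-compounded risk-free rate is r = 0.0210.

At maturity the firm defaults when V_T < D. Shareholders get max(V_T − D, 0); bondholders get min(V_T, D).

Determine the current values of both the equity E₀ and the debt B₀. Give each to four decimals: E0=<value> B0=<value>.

E0=278.7647 B0=278.4491

d₁ = [ln(V₀/D) + (r + σ²/2)T] / (σ√T)
   = [ln(557.2138/303.6911) + (0.0210 + 0.5·0.1431²)·4.0791] / (0.1431·√4.0791)
   = [0.606938 + 0.127426] / 0.289016 = 2.540912
d₂ = d₁ − σ√T = 2.540912 − 0.289016 = 2.251896
N(d₁) = 0.994472,  N(d₂) = 0.987836,  e^(−rT) = 0.917905
E₀ = V₀·N(d₁) − D·e^(−rT)·N(d₂)
   = 557.2138·0.994472 − 303.6911·0.917905·0.987836 = 278.764711
B₀ = V₀ − E₀ = 557.2138 − 278.764711 = 278.449089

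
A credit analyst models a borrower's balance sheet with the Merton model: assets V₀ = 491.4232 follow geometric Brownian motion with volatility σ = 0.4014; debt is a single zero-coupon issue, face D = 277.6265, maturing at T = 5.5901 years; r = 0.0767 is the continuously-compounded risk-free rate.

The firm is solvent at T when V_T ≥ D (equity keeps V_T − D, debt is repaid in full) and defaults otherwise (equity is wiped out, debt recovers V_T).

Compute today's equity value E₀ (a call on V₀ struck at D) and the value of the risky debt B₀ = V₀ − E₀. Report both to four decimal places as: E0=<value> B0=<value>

E0=330.3823 B0=161.0409

d₁ = [ln(V₀/D) + (r + σ²/2)T] / (σ√T)
   = [ln(491.4232/277.6265) + (0.0767 + 0.5·0.4014²)·5.5901] / (0.4014·√5.5901)
   = [0.571029 + 0.879105] / 0.949046 = 1.527991
d₂ = d₁ − σ√T = 1.527991 − 0.949046 = 0.578945
N(d₁) = 0.936743,  N(d₂) = 0.718687,  e^(−rT) = 0.651316
E₀ = V₀·N(d₁) − D·e^(−rT)·N(d₂)
   = 491.4232·0.936743 − 277.6265·0.651316·0.718687 = 330.382268
B₀ = V₀ − E₀ = 491.4232 − 330.382268 = 161.040932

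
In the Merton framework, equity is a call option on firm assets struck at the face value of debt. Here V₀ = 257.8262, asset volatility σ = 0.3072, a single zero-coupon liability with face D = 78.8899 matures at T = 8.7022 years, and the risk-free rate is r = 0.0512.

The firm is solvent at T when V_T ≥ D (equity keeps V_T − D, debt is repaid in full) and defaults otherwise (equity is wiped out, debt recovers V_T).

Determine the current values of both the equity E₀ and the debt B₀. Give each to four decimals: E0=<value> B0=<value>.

d₁ = [ln(V₀/D) + (r + σ²/2)T] / (σ√T)
   = [ln(257.8262/78.8899) + (0.0512 + 0.5·0.3072²)·8.7022] / (0.3072·√8.7022)
   = [1.184233 + 0.856174] / 0.906224 = 2.251547
d₂ = d₁ − σ√T = 2.251547 − 0.906224 = 1.345322
N(d₁) = 0.987825,  N(d₂) = 0.910739,  e^(−rT) = 0.640470
E₀ = V₀·N(d₁) − D·e^(−rT)·N(d₂)
   = 257.8262·0.987825 − 78.8899·0.640470·0.910739 = 208.670450
B₀ = V₀ − E₀ = 257.8262 − 208.670450 = 49.155750

E0=208.6705 B0=49.1557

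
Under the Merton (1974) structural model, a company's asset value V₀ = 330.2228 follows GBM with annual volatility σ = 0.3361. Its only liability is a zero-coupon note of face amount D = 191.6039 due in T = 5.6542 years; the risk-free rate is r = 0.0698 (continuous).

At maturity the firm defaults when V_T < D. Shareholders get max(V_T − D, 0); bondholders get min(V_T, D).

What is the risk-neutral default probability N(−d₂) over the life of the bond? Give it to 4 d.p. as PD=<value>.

PD=0.2191

d₁ = [ln(V₀/D) + (r + σ²/2)T] / (σ√T)
   = [ln(330.2228/191.6039) + (0.0698 + 0.5·0.3361²)·5.6542] / (0.3361·√5.6542)
   = [0.544337 + 0.714021] / 0.799197 = 1.574528
d₂ = d₁ − σ√T = 1.574528 − 0.799197 = 0.775331
risk-neutral PD = N(−d₂) = N(-0.775331) = 0.219072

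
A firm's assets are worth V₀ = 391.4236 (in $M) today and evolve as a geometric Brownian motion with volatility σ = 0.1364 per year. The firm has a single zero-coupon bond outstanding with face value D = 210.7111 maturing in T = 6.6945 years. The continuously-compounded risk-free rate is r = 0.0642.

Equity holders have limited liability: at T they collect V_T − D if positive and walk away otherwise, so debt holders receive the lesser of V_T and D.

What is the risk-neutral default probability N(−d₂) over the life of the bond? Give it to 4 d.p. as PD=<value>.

d₁ = [ln(V₀/D) + (r + σ²/2)T] / (σ√T)
   = [ln(391.4236/210.7111) + (0.0642 + 0.5·0.1364²)·6.6945] / (0.1364·√6.6945)
   = [0.619302 + 0.492062] / 0.352918 = 3.149076
d₂ = d₁ − σ√T = 3.149076 − 0.352918 = 2.796158
risk-neutral PD = N(−d₂) = N(-2.796158) = 0.002586

PD=0.0026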